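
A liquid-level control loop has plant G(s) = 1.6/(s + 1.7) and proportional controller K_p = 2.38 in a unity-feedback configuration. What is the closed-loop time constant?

τ = 0.182 s

Closed-loop transfer function: T(s) = K_p·G(s)/(1 + K_p·G(s)) = 3.808/(s + 1.7 + 3.808) = 3.808/(s + 5.508).
Time constant τ = 1/5.508 = 0.182 s.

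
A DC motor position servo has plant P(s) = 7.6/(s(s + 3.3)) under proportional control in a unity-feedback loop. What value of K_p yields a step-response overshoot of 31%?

K_p = 2.94

From %OS = 100·exp(−πζ/√(1−ζ²)) = 31%, ζ = −ln(0.31)/√(π²+ln²(0.31)) = 0.3493.
Characteristic equation s² + 3.3s + 7.6K_p = 0 gives ζ = 3.3/(2√(7.6K_p)).
Setting ζ = 0.3493: √(7.6K_p) = 3.3/(2·0.3493) = 4.724, so K_p = 22.31/7.6 = 2.94.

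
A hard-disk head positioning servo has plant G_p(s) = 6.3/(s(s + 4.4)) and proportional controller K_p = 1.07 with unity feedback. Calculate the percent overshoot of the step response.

From 1 + K_pG_p(s) = 0: s² + 4.4s + 6.741 = 0 ⇒ ω_n = 2.596, ζ = 0.8473.
%OS = 100·exp(−πζ/√(1−ζ²)) = 100·exp(−π·0.8473/√0.282) = 0.665%.

0.665%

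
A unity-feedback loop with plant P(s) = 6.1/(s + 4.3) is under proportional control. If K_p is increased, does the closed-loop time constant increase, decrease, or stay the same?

Closed-loop pole is at s = −(4.3+K_p·6.1); larger K_p moves it further left, so τ = 1/(4.3+K_p·6.1) decreases.

decrease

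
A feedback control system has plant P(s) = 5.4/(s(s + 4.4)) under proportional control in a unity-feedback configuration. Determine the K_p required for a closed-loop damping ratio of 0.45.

Closed-loop characteristic equation: s² + 4.4s + K_p·5.4 = 0.
So ω_n = √(5.4K_p) and 2ζω_n = 4.4, giving ζ = 4.4/(2√(5.4K_p)).
Setting ζ = 0.45: √(5.4K_p) = 4.4/(2·0.45) = 4.889, so K_p = 23.9/5.4 = 4.43.

K_p = 4.43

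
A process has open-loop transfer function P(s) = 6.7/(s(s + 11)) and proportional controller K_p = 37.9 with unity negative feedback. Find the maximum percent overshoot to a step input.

Closed-loop characteristic equation: s² + 11s + 253.9 = 0, so ω_n = 15.94 rad/s and ζ = 11/(2·15.94) = 0.3451.
%OS = 100·exp(−πζ/√(1−ζ²)) = 100·exp(−π·0.3451/√0.8809) = 31.5%.

31.5%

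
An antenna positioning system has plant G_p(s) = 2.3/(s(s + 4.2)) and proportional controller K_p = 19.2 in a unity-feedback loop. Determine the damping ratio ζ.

1 + K_p·G_p(s) = 0 gives s² + 4.2s + 44.16 = 0.
So ω_n² = 44.16 ⇒ ω_n = 6.645 rad/s, and ζ = 4.2/(2ω_n) = 0.316.

ζ = 0.316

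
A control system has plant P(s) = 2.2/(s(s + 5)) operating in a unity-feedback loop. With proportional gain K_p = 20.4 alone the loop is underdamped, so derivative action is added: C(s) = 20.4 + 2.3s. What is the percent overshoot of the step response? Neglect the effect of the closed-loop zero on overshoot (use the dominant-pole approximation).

2.81%

Forward path: (20.4 + 2.3s)·2.2/(s(s+5)). The closed-loop characteristic equation is s² + (5 + 2.2·2.3)s + 2.2·20.4 = 0.
That is s² + 10.06s + 44.88 = 0, so ω_n = 6.699 rad/s and ζ = 10.06/(2·6.699) = 0.7508.
%OS = 100·exp(−πζ/√(1−ζ²)) = 2.81%.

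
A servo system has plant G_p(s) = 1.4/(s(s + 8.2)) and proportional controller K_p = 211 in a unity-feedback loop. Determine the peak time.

T_p = 0.188 s

Closed-loop characteristic equation: s² + 8.2s + 295.4 = 0, so ω_n = 17.19 rad/s and ζ = 8.2/(2·17.19) = 0.2385.
Damped frequency ω_d = ω_n√(1−ζ²) = 16.69 rad/s, so peak time T_p = π/ω_d = 0.188 s.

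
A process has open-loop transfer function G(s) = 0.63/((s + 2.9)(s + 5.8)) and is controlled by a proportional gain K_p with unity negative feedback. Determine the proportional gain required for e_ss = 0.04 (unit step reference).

K_p = 641

The loop is type 0, so e_ss(step) = 1/(1 + K_pos) with K_pos = K_p·G(0).
G(0) = 0.03746. Require 1/(1 + K_p·0.03746) = 0.04, so 1 + 0.03746·K_p = 25.
K_p = (25 − 1)/0.03746 = 641.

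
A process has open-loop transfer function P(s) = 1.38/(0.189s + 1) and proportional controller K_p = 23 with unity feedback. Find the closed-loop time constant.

Closed loop: T(s) = K_p·P/(1+K_p·P) = 31.74/(0.189s + 1 + 31.74), with pole at s = −(1 + 31.74)/0.189 = −173.2.
Closed-loop time constant τ = 1/173.2 = 0.00577 s.

τ = 0.00577 s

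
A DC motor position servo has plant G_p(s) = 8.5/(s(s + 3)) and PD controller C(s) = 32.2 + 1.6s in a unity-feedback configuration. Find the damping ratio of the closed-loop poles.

ζ = 0.502

Forward path: (32.2 + 1.6s)·8.5/(s(s+3)). The closed-loop characteristic equation is s² + (3 + 8.5·1.6)s + 8.5·32.2 = 0.
That is s² + 16.6s + 273.7 = 0, so ω_n = 16.54 rad/s and ζ = 16.6/(2·16.54) = 0.5017.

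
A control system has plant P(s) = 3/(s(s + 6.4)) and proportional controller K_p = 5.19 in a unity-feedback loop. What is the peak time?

The closed-loop denominator s² + 6.4s + 15.57 gives ω_n = √15.57 = 3.946 and ζ = 6.4/(2ω_n) = 0.811.
Damped frequency ω_d = ω_n√(1−ζ²) = 2.309 rad/s, so peak time T_p = π/ω_d = 1.36 s.

T_p = 1.36 s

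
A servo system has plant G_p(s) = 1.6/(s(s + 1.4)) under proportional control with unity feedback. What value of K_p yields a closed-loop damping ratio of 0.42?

K_p = 1.74

Closed-loop characteristic equation: s² + 1.4s + K_p·1.6 = 0.
So ω_n = √(1.6K_p) and 2ζω_n = 1.4, giving ζ = 1.4/(2√(1.6K_p)).
Setting ζ = 0.42: √(1.6K_p) = 1.4/(2·0.42) = 1.667, so K_p = 2.778/1.6 = 1.74.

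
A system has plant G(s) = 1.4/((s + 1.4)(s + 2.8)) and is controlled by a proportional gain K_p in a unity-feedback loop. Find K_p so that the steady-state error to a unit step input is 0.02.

Steady-state error for a unit step on this type-0 loop is 1/(1 + K_p·G(0)).
G(0) = 0.3571. Require 1/(1 + K_p·0.3571) = 0.02, so 1 + 0.3571·K_p = 50.
K_p = (50 − 1)/0.3571 = 137.

K_p = 137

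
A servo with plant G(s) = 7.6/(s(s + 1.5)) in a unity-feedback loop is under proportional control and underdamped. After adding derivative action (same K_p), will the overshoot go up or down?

decrease

The derivative term adds K·K_d to the s-coefficient of the characteristic equation, raising 2ζω_n while ω_n is unchanged; ζ increases, so overshoot decreases.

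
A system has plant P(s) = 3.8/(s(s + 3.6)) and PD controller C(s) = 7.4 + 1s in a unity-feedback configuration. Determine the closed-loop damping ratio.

ζ = 0.698

Forward path: (7.4 + 1s)·3.8/(s(s+3.6)). The closed-loop characteristic equation is s² + (3.6 + 3.8·1)s + 3.8·7.4 = 0.
That is s² + 7.4s + 28.12 = 0, so ω_n = 5.303 rad/s and ζ = 7.4/(2·5.303) = 0.6977.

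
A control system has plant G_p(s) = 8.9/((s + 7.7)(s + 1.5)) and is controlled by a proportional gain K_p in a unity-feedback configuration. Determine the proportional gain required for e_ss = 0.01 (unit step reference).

Steady-state error for a unit step on this type-0 loop is 1/(1 + K_p·G_p(0)).
G_p(0) = 0.7706. Require 1/(1 + K_p·0.7706) = 0.01, so 1 + 0.7706·K_p = 100.
K_p = (100 − 1)/0.7706 = 128.

K_p = 128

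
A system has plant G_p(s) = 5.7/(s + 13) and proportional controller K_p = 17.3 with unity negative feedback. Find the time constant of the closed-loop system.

Closed-loop transfer function: T(s) = K_p·G_p(s)/(1 + K_p·G_p(s)) = 98.61/(s + 13 + 98.61) = 98.61/(s + 111.6).
Time constant τ = 1/111.6 = 0.00896 s.

τ = 0.00896 s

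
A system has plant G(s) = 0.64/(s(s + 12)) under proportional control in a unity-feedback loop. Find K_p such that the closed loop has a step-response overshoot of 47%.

From %OS = 100·exp(−πζ/√(1−ζ²)) = 47%, ζ = −ln(0.47)/√(π²+ln²(0.47)) = 0.2337.
Characteristic equation s² + 12s + 0.64K_p = 0 gives ζ = 12/(2√(0.64K_p)).
Setting ζ = 0.2337: √(0.64K_p) = 12/(2·0.2337) = 25.68, so K_p = 659.3/0.64 = 1030.

K_p = 1030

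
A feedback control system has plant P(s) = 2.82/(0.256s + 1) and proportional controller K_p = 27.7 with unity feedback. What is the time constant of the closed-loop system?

τ = 0.00324 s

Closed loop: T(s) = K_p·P/(1+K_p·P) = 78.11/(0.256s + 1 + 78.11), with pole at s = −(1 + 78.11)/0.256 = −309.
Closed-loop time constant τ = 1/309 = 0.00324 s.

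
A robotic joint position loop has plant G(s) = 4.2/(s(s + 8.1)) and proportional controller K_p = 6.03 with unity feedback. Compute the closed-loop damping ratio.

ζ = 0.805

1 + K_p·G(s) = 0 gives s² + 8.1s + 25.33 = 0.
Matching s² + 2ζω_n s + ω_n²: ω_n = √25.33 = 5.032 rad/s and 2ζω_n = 8.1, so ζ = 8.1/(2·5.032) = 0.805.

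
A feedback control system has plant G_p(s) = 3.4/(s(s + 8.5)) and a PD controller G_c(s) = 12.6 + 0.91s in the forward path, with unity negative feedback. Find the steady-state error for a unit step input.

The open loop G_c(s)G_p(s) has a pole at the origin (type 1), so the static position error constant is infinite and e_ss = 1/(1+∞) = 0.

0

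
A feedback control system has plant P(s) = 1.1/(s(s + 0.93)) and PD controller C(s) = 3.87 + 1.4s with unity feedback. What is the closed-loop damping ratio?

ζ = 0.599

Forward path: (3.87 + 1.4s)·1.1/(s(s+0.93)). The closed-loop characteristic equation is s² + (0.93 + 1.1·1.4)s + 1.1·3.87 = 0.
That is s² + 2.47s + 4.257 = 0, so ω_n = 2.063 rad/s and ζ = 2.47/(2·2.063) = 0.5986.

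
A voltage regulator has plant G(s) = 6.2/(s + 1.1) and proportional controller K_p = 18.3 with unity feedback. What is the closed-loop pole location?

s = -114.6

Closed-loop transfer function: T(s) = K_p·G(s)/(1 + K_p·G(s)) = 113.5/(s + 1.1 + 113.5) = 113.5/(s + 114.6).
The closed-loop pole is at s = −114.6.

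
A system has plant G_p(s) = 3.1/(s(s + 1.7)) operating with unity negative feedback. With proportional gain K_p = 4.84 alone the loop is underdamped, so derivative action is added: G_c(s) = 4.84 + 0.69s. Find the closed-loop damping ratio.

Forward path: (4.84 + 0.69s)·3.1/(s(s+1.7)). The closed-loop characteristic equation is s² + (1.7 + 3.1·0.69)s + 3.1·4.84 = 0.
That is s² + 3.839s + 15 = 0, so ω_n = 3.873 rad/s and ζ = 3.839/(2·3.873) = 0.4955.

ζ = 0.496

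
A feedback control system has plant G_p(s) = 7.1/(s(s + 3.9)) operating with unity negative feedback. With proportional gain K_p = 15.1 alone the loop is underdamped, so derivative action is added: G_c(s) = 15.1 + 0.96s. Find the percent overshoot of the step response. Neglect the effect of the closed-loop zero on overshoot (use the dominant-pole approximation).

15%

Forward path: (15.1 + 0.96s)·7.1/(s(s+3.9)). The closed-loop characteristic equation is s² + (3.9 + 7.1·0.96)s + 7.1·15.1 = 0.
That is s² + 10.72s + 107.2 = 0, so ω_n = 10.35 rad/s and ζ = 10.72/(2·10.35) = 0.5175.
%OS = 100·exp(−πζ/√(1−ζ²)) = 15%.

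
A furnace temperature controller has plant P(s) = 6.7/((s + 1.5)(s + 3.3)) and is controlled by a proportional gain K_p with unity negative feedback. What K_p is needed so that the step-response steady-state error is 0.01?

K_p = 73.1

For a type-0 loop with proportional control, e_ss = 1/(1 + K_p·P(0)).
P(0) = 1.354. Require 1/(1 + K_p·1.354) = 0.01, so 1 + 1.354·K_p = 100.
K_p = (100 − 1)/1.354 = 73.1.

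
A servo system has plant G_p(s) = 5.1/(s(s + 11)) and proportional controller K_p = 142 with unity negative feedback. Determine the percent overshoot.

The closed-loop denominator s² + 11s + 724.2 gives ω_n = √724.2 = 26.91 and ζ = 11/(2ω_n) = 0.2044.
%OS = 100·exp(−πζ/√(1−ζ²)) = 100·exp(−π·0.2044/√0.9582) = 51.9%.

51.9%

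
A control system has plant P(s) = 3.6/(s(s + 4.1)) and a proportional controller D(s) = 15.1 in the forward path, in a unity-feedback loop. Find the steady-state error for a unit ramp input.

0.0754

The loop has one pole at the origin (type 1). Velocity error constant K_v = lim_{s→0} s·D(s)P(s) = 15.1·3.6/4.1 = 13.26.
Steady-state error to a unit ramp: e_ss = 1/K_v = 0.0754.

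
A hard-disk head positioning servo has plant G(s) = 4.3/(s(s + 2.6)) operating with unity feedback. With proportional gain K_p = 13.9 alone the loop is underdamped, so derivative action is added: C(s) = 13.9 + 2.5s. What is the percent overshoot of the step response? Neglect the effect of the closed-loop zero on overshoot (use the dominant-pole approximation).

0.463%

Forward path: (13.9 + 2.5s)·4.3/(s(s+2.6)). The closed-loop characteristic equation is s² + (2.6 + 4.3·2.5)s + 4.3·13.9 = 0.
That is s² + 13.35s + 59.77 = 0, so ω_n = 7.731 rad/s and ζ = 13.35/(2·7.731) = 0.8634.
%OS = 100·exp(−πζ/√(1−ζ²)) = 0.463%.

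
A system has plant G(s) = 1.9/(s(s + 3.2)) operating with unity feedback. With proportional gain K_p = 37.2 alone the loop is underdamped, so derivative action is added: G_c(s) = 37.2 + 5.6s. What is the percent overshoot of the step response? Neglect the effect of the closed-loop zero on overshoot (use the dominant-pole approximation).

Forward path: (37.2 + 5.6s)·1.9/(s(s+3.2)). The closed-loop characteristic equation is s² + (3.2 + 1.9·5.6)s + 1.9·37.2 = 0.
That is s² + 13.84s + 70.68 = 0, so ω_n = 8.407 rad/s and ζ = 13.84/(2·8.407) = 0.8231.
%OS = 100·exp(−πζ/√(1−ζ²)) = 1.05%.

1.05%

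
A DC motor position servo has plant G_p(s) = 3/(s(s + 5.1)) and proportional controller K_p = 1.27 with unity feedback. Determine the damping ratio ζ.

1 + K_p·G_p(s) = 0 gives s² + 5.1s + 3.81 = 0.
So ω_n² = 3.81 ⇒ ω_n = 1.952 rad/s, and ζ = 5.1/(2ω_n) = 1.31.

ζ = 1.31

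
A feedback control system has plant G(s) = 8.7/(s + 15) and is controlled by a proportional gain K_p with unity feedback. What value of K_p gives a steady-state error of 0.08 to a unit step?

K_p = 19.8

For a type-0 loop with proportional control, e_ss = 1/(1 + K_p·G(0)).
G(0) = 0.58. Require 1/(1 + K_p·0.58) = 0.08, so 1 + 0.58·K_p = 12.5.
K_p = (12.5 − 1)/0.58 = 19.8.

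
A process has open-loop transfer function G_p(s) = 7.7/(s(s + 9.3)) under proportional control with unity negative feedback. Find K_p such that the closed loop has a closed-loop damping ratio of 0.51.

K_p = 10.8

Closed-loop characteristic equation: s² + 9.3s + K_p·7.7 = 0.
So ω_n = √(7.7K_p) and 2ζω_n = 9.3, giving ζ = 9.3/(2√(7.7K_p)).
Setting ζ = 0.51: √(7.7K_p) = 9.3/(2·0.51) = 9.118, so K_p = 83.13/7.7 = 10.8.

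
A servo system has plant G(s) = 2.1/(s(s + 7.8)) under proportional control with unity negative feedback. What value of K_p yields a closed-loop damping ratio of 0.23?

K_p = 137

Closed-loop characteristic equation: s² + 7.8s + K_p·2.1 = 0.
So ω_n = √(2.1K_p) and 2ζω_n = 7.8, giving ζ = 7.8/(2√(2.1K_p)).
Setting ζ = 0.23: √(2.1K_p) = 7.8/(2·0.23) = 16.96, so K_p = 287.5/2.1 = 137.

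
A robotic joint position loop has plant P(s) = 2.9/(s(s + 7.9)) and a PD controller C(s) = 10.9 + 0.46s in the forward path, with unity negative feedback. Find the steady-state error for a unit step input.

0

The open loop C(s)P(s) has a pole at the origin (type 1), so the static position error constant is infinite and e_ss = 1/(1+∞) = 0.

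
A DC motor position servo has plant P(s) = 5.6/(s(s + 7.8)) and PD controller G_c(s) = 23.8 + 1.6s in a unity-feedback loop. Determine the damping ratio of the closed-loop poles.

ζ = 0.726

Forward path: (23.8 + 1.6s)·5.6/(s(s+7.8)). The closed-loop characteristic equation is s² + (7.8 + 5.6·1.6)s + 5.6·23.8 = 0.
That is s² + 16.76s + 133.3 = 0, so ω_n = 11.54 rad/s and ζ = 16.76/(2·11.54) = 0.7259.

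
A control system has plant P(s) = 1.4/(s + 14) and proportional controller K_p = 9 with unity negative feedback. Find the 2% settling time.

Closed-loop transfer function: T(s) = K_p·P(s)/(1 + K_p·P(s)) = 12.6/(s + 14 + 12.6) = 12.6/(s + 26.6).
Time constant τ = 1/26.6 = 0.03759 s, so the 2% settling time is about 4τ = 0.15 s.

T_s ≈ 0.15 s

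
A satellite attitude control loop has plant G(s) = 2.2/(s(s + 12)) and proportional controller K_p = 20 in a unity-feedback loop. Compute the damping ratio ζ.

ζ = 0.905

With unity feedback the closed-loop characteristic equation is s² + 12s + 20·2.2 = s² + 12s + 44 = 0.
Matching s² + 2ζω_n s + ω_n²: ω_n = √44 = 6.633 rad/s and 2ζω_n = 12, so ζ = 12/(2·6.633) = 0.905.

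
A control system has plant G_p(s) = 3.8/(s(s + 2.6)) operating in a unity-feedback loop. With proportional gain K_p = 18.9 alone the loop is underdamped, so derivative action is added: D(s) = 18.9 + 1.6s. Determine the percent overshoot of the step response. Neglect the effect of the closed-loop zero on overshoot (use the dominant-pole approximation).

Forward path: (18.9 + 1.6s)·3.8/(s(s+2.6)). The closed-loop characteristic equation is s² + (2.6 + 3.8·1.6)s + 3.8·18.9 = 0.
That is s² + 8.68s + 71.82 = 0, so ω_n = 8.475 rad/s and ζ = 8.68/(2·8.475) = 0.5121.
%OS = 100·exp(−πζ/√(1−ζ²)) = 15.4%.

15.4%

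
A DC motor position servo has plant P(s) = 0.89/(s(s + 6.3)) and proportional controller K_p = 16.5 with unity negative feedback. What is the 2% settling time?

T_s ≈ 1.27 s

From 1 + K_pP(s) = 0: s² + 6.3s + 14.69 = 0 ⇒ ω_n = 3.832, ζ = 0.822.
2% settling time T_s ≈ 4/(ζω_n) = 4/3.15 = 1.27 s.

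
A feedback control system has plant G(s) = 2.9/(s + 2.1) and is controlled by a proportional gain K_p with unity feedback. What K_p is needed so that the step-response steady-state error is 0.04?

The loop is type 0, so e_ss(step) = 1/(1 + K_pos) with K_pos = K_p·G(0).
G(0) = 1.381. Require 1/(1 + K_p·1.381) = 0.04, so 1 + 1.381·K_p = 25.
K_p = (25 − 1)/1.381 = 17.4.

K_p = 17.4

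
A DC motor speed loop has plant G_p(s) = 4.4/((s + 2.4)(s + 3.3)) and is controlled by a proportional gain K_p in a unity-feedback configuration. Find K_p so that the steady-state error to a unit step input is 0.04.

K_p = 43.2

Steady-state error for a unit step on this type-0 loop is 1/(1 + K_p·G_p(0)).
G_p(0) = 0.5556. Require 1/(1 + K_p·0.5556) = 0.04, so 1 + 0.5556·K_p = 25.
K_p = (25 − 1)/0.5556 = 43.2.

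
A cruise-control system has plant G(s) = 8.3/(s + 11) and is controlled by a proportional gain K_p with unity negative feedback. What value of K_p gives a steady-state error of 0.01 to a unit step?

The loop is type 0, so e_ss(step) = 1/(1 + K_pos) with K_pos = K_p·G(0).
G(0) = 0.7545. Require 1/(1 + K_p·0.7545) = 0.01, so 1 + 0.7545·K_p = 100.
K_p = (100 − 1)/0.7545 = 131.

K_p = 131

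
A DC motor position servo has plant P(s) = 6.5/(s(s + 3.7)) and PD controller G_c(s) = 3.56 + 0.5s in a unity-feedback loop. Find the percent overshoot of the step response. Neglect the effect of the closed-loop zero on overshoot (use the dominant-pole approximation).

Forward path: (3.56 + 0.5s)·6.5/(s(s+3.7)). The closed-loop characteristic equation is s² + (3.7 + 6.5·0.5)s + 6.5·3.56 = 0.
That is s² + 6.95s + 23.14 = 0, so ω_n = 4.81 rad/s and ζ = 6.95/(2·4.81) = 0.7224.
%OS = 100·exp(−πζ/√(1−ζ²)) = 3.76%.

3.76%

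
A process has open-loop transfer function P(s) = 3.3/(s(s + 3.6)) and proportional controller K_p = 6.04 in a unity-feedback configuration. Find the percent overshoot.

The closed-loop denominator s² + 3.6s + 19.93 gives ω_n = √19.93 = 4.465 and ζ = 3.6/(2ω_n) = 0.4032.
%OS = 100·exp(−πζ/√(1−ζ²)) = 100·exp(−π·0.4032/√0.8374) = 25.1%.

25.1%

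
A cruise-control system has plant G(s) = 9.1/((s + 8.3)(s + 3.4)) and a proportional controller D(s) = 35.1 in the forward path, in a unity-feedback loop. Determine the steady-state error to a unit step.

0.0812

The loop is type 0. Static position error constant K_pos = D(0)·G(0) = 35.1·0.3225 = 11.32.
Steady-state error to a unit step: e_ss = 1/(1+K_pos) = 1/12.32 = 0.0812.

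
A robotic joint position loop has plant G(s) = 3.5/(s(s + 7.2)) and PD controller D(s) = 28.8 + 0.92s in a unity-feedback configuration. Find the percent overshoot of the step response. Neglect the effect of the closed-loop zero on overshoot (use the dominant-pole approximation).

Forward path: (28.8 + 0.92s)·3.5/(s(s+7.2)). The closed-loop characteristic equation is s² + (7.2 + 3.5·0.92)s + 3.5·28.8 = 0.
That is s² + 10.42s + 100.8 = 0, so ω_n = 10.04 rad/s and ζ = 10.42/(2·10.04) = 0.5189.
%OS = 100·exp(−πζ/√(1−ζ²)) = 14.9%.

14.9%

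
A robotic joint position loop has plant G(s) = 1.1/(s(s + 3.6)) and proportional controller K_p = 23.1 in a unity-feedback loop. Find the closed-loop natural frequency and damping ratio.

ω_n = 5.04 rad/s, ζ = 0.357

The closed-loop denominator is s(s+3.6) + 23.1·1.1 = s² + 3.6s + 25.41.
So ω_n² = 25.41 ⇒ ω_n = 5.041 rad/s, and ζ = 3.6/(2ω_n) = 0.357.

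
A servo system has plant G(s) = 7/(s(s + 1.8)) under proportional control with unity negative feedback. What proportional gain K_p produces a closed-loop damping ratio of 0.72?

Closed-loop characteristic equation: s² + 1.8s + K_p·7 = 0.
So ω_n = √(7K_p) and 2ζω_n = 1.8, giving ζ = 1.8/(2√(7K_p)).
Setting ζ = 0.72: √(7K_p) = 1.8/(2·0.72) = 1.25, so K_p = 1.562/7 = 0.223.

K_p = 0.223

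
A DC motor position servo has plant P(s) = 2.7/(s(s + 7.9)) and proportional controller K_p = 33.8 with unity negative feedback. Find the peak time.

From 1 + K_pP(s) = 0: s² + 7.9s + 91.26 = 0 ⇒ ω_n = 9.553, ζ = 0.4135.
Damped frequency ω_d = ω_n√(1−ζ²) = 8.698 rad/s, so peak time T_p = π/ω_d = 0.361 s.

T_p = 0.361 s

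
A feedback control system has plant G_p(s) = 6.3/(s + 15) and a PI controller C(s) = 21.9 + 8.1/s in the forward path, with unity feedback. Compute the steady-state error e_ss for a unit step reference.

0

The open loop C(s)G_p(s) has a pole at the origin (type 1), so the static position error constant is infinite and e_ss = 1/(1+∞) = 0.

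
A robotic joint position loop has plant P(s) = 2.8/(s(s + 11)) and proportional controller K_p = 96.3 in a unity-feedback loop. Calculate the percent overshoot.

32.7%

The closed-loop denominator s² + 11s + 269.6 gives ω_n = √269.6 = 16.42 and ζ = 11/(2ω_n) = 0.3349.
%OS = 100·exp(−πζ/√(1−ζ²)) = 100·exp(−π·0.3349/√0.8878) = 32.7%.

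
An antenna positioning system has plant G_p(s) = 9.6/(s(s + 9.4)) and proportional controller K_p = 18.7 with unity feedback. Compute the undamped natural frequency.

ω_n = 13.4 rad/s

The closed-loop denominator is s(s+9.4) + 18.7·9.6 = s² + 9.4s + 179.5.
So ω_n² = 179.5 ⇒ ω_n = 13.4 rad/s, and ζ = 9.4/(2ω_n) = 0.351.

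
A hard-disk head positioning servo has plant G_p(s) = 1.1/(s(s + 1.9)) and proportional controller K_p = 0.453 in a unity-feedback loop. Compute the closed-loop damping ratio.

The closed-loop denominator is s(s+1.9) + 0.453·1.1 = s² + 1.9s + 0.4983.
Matching s² + 2ζω_n s + ω_n²: ω_n = √0.4983 = 0.7059 rad/s and 2ζω_n = 1.9, so ζ = 1.9/(2·0.7059) = 1.35.

ζ = 1.35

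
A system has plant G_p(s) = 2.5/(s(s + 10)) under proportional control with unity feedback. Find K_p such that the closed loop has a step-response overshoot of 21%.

From %OS = 100·exp(−πζ/√(1−ζ²)) = 21%, ζ = −ln(0.21)/√(π²+ln²(0.21)) = 0.4449.
Characteristic equation s² + 10s + 2.5K_p = 0 gives ζ = 10/(2√(2.5K_p)).
Setting ζ = 0.4449: √(2.5K_p) = 10/(2·0.4449) = 11.24, so K_p = 126.3/2.5 = 50.5.

K_p = 50.5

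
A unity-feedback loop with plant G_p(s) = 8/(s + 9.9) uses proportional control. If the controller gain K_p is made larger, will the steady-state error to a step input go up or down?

e_ss = 1/(1 + K_p·G_p(0)); a larger K_p raises the denominator, so e_ss decreases.

decrease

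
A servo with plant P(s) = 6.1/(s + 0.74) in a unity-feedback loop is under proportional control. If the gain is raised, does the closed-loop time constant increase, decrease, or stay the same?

Closed-loop pole is at s = −(0.74+K_p·6.1); larger K_p moves it further left, so τ = 1/(0.74+K_p·6.1) decreases.

decrease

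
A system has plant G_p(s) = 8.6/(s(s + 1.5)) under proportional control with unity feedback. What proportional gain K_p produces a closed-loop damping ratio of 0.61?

Closed-loop characteristic equation: s² + 1.5s + K_p·8.6 = 0.
So ω_n = √(8.6K_p) and 2ζω_n = 1.5, giving ζ = 1.5/(2√(8.6K_p)).
Setting ζ = 0.61: √(8.6K_p) = 1.5/(2·0.61) = 1.23, so K_p = 1.512/8.6 = 0.176.

K_p = 0.176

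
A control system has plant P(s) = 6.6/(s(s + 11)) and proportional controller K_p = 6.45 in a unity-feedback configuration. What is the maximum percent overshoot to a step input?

The closed-loop denominator s² + 11s + 42.57 gives ω_n = √42.57 = 6.525 and ζ = 11/(2ω_n) = 0.843.
%OS = 100·exp(−πζ/√(1−ζ²)) = 100·exp(−π·0.843/√0.2894) = 0.728%.

0.728%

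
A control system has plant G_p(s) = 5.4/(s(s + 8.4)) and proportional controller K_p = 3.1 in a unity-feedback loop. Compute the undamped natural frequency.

1 + K_p·G_p(s) = 0 gives s² + 8.4s + 16.74 = 0.
So ω_n² = 16.74 ⇒ ω_n = 4.091 rad/s, and ζ = 8.4/(2ω_n) = 1.03.

ω_n = 4.09 rad/s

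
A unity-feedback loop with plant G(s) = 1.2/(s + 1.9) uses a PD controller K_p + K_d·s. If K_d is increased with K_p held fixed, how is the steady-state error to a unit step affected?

unchanged

K_d affects only the transient (the s-coefficient); the DC loop gain, and hence e_ss, depends only on K_p.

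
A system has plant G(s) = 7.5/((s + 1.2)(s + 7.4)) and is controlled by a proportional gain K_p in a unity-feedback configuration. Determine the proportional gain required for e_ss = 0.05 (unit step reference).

K_p = 22.5

The loop is type 0, so e_ss(step) = 1/(1 + K_pos) with K_pos = K_p·G(0).
G(0) = 0.8446. Require 1/(1 + K_p·0.8446) = 0.05, so 1 + 0.8446·K_p = 20.
K_p = (20 − 1)/0.8446 = 22.5.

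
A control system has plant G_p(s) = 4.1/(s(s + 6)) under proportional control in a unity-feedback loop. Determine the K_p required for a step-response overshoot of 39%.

K_p = 26.6

From %OS = 100·exp(−πζ/√(1−ζ²)) = 39%, ζ = −ln(0.39)/√(π²+ln²(0.39)) = 0.2871.
Characteristic equation s² + 6s + 4.1K_p = 0 gives ζ = 6/(2√(4.1K_p)).
Setting ζ = 0.2871: √(4.1K_p) = 6/(2·0.2871) = 10.45, so K_p = 109.2/4.1 = 26.6.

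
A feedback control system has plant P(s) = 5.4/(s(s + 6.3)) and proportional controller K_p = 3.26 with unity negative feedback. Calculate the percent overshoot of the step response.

From 1 + K_pP(s) = 0: s² + 6.3s + 17.6 = 0 ⇒ ω_n = 4.196, ζ = 0.7508.
%OS = 100·exp(−πζ/√(1−ζ²)) = 100·exp(−π·0.7508/√0.4363) = 2.81%.

2.81%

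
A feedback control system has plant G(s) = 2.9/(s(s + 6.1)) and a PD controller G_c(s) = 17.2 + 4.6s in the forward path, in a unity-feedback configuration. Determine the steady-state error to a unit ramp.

0.122

The loop has one pole at the origin (type 1). Velocity error constant K_v = lim_{s→0} s·G_c(s)G(s) = 17.2·2.9/6.1 = 8.177.
Steady-state error to a unit ramp: e_ss = 1/K_v = 0.122.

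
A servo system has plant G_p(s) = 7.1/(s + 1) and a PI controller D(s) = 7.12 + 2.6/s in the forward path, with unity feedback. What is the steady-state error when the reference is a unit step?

0

The open loop D(s)G_p(s) has a pole at the origin (type 1), so the static position error constant is infinite and e_ss = 1/(1+∞) = 0.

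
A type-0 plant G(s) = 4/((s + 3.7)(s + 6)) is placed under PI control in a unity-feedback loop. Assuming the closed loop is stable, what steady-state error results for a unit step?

The PI controller's integrator makes the forward path type 1, so e_ss to a step is zero.

0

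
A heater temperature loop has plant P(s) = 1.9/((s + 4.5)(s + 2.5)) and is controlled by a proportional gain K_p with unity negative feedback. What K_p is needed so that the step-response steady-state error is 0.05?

K_p = 112

Steady-state error for a unit step on this type-0 loop is 1/(1 + K_p·P(0)).
P(0) = 0.1689. Require 1/(1 + K_p·0.1689) = 0.05, so 1 + 0.1689·K_p = 20.
K_p = (20 − 1)/0.1689 = 112.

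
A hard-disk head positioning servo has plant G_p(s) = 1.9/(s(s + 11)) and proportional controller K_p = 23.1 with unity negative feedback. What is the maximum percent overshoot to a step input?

0.929%

Closed-loop characteristic equation: s² + 11s + 43.89 = 0, so ω_n = 6.625 rad/s and ζ = 11/(2·6.625) = 0.8302.
%OS = 100·exp(−πζ/√(1−ζ²)) = 100·exp(−π·0.8302/√0.3108) = 0.929%.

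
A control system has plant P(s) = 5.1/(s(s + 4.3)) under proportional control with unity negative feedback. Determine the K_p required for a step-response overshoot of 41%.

From %OS = 100·exp(−πζ/√(1−ζ²)) = 41%, ζ = −ln(0.41)/√(π²+ln²(0.41)) = 0.273.
Characteristic equation s² + 4.3s + 5.1K_p = 0 gives ζ = 4.3/(2√(5.1K_p)).
Setting ζ = 0.273: √(5.1K_p) = 4.3/(2·0.273) = 7.875, so K_p = 62.01/5.1 = 12.2.

K_p = 12.2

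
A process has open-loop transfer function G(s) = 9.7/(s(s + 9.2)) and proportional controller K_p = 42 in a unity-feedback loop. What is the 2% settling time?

T_s ≈ 0.87 s

The closed-loop denominator s² + 9.2s + 407.4 gives ω_n = √407.4 = 20.18 and ζ = 9.2/(2ω_n) = 0.2279.
2% settling time T_s ≈ 4/(ζω_n) = 4/4.6 = 0.87 s.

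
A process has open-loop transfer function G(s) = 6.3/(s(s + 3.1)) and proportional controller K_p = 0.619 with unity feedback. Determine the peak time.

T_p = 2.57 s

From 1 + K_pG(s) = 0: s² + 3.1s + 3.9 = 0 ⇒ ω_n = 1.975, ζ = 0.7849.
Damped frequency ω_d = ω_n√(1−ζ²) = 1.224 rad/s, so peak time T_p = π/ω_d = 2.57 s.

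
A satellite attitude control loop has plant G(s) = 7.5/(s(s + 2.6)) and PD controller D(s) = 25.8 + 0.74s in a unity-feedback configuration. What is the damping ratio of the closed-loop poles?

Forward path: (25.8 + 0.74s)·7.5/(s(s+2.6)). The closed-loop characteristic equation is s² + (2.6 + 7.5·0.74)s + 7.5·25.8 = 0.
That is s² + 8.15s + 193.5 = 0, so ω_n = 13.91 rad/s and ζ = 8.15/(2·13.91) = 0.2929.

ζ = 0.293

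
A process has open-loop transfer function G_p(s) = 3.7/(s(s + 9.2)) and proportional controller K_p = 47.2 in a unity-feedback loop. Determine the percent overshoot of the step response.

The closed-loop denominator s² + 9.2s + 174.6 gives ω_n = √174.6 = 13.22 and ζ = 9.2/(2ω_n) = 0.3481.
%OS = 100·exp(−πζ/√(1−ζ²)) = 100·exp(−π·0.3481/√0.8788) = 31.1%.

31.1%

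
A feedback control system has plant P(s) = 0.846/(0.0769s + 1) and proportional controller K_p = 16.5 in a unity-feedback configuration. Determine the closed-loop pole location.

s = -194.5

Closed loop: T(s) = K_p·P/(1+K_p·P) = 13.96/(0.0769s + 1 + 13.96), with pole at s = −(1 + 13.96)/0.0769 = −194.5.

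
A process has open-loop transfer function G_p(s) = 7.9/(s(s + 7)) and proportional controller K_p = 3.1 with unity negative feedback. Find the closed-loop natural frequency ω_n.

The closed-loop denominator is s(s+7) + 3.1·7.9 = s² + 7s + 24.49.
Matching s² + 2ζω_n s + ω_n²: ω_n = √24.49 = 4.949 rad/s and 2ζω_n = 7, so ζ = 7/(2·4.949) = 0.707.

ω_n = 4.95 rad/s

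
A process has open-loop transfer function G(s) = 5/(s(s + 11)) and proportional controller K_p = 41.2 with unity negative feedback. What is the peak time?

From 1 + K_pG(s) = 0: s² + 11s + 206 = 0 ⇒ ω_n = 14.35, ζ = 0.3832.
Damped frequency ω_d = ω_n√(1−ζ²) = 13.26 rad/s, so peak time T_p = π/ω_d = 0.237 s.

T_p = 0.237 s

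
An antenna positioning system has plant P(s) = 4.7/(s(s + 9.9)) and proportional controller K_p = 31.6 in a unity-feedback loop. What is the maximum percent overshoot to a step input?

24.7%

Closed-loop characteristic equation: s² + 9.9s + 148.5 = 0, so ω_n = 12.19 rad/s and ζ = 9.9/(2·12.19) = 0.4062.
%OS = 100·exp(−πζ/√(1−ζ²)) = 100·exp(−π·0.4062/√0.835) = 24.7%.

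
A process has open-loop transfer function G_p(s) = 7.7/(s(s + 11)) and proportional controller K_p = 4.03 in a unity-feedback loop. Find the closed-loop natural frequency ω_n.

The closed-loop denominator is s(s+11) + 4.03·7.7 = s² + 11s + 31.03.
So ω_n² = 31.03 ⇒ ω_n = 5.571 rad/s, and ζ = 11/(2ω_n) = 0.987.

ω_n = 5.57 rad/s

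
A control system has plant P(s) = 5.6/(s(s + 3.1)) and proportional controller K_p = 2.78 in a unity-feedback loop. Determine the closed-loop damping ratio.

The closed-loop denominator is s(s+3.1) + 2.78·5.6 = s² + 3.1s + 15.57.
So ω_n² = 15.57 ⇒ ω_n = 3.946 rad/s, and ζ = 3.1/(2ω_n) = 0.393.

ζ = 0.393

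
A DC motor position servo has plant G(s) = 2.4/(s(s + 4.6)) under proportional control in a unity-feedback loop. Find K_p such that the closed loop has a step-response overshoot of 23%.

From %OS = 100·exp(−πζ/√(1−ζ²)) = 23%, ζ = −ln(0.23)/√(π²+ln²(0.23)) = 0.4237.
Characteristic equation s² + 4.6s + 2.4K_p = 0 gives ζ = 4.6/(2√(2.4K_p)).
Setting ζ = 0.4237: √(2.4K_p) = 4.6/(2·0.4237) = 5.428, so K_p = 29.46/2.4 = 12.3.

K_p = 12.3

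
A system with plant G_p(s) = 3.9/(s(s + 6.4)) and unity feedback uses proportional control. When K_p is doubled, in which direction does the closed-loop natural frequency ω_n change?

ω_n = √(3.9·K_p), which grows with K_p.

increase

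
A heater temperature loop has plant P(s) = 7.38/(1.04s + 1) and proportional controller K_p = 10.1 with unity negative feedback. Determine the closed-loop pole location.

s = -72.63

Closed loop: T(s) = K_p·P/(1+K_p·P) = 74.54/(1.04s + 1 + 74.54), with pole at s = −(1 + 74.54)/1.04 = −72.63.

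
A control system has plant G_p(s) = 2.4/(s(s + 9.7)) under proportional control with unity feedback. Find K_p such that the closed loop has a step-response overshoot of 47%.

K_p = 179

From %OS = 100·exp(−πζ/√(1−ζ²)) = 47%, ζ = −ln(0.47)/√(π²+ln²(0.47)) = 0.2337.
Characteristic equation s² + 9.7s + 2.4K_p = 0 gives ζ = 9.7/(2√(2.4K_p)).
Setting ζ = 0.2337: √(2.4K_p) = 9.7/(2·0.2337) = 20.76, so K_p = 430.8/2.4 = 179.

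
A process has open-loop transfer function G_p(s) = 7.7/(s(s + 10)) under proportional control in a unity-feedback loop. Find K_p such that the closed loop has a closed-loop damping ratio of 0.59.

K_p = 9.33

Closed-loop characteristic equation: s² + 10s + K_p·7.7 = 0.
So ω_n = √(7.7K_p) and 2ζω_n = 10, giving ζ = 10/(2√(7.7K_p)).
Setting ζ = 0.59: √(7.7K_p) = 10/(2·0.59) = 8.475, so K_p = 71.82/7.7 = 9.33.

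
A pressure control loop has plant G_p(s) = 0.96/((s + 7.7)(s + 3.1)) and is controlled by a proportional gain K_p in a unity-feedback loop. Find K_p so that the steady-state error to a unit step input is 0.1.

K_p = 224

For a type-0 loop with proportional control, e_ss = 1/(1 + K_p·G_p(0)).
G_p(0) = 0.04022. Require 1/(1 + K_p·0.04022) = 0.1, so 1 + 0.04022·K_p = 10.
K_p = (10 − 1)/0.04022 = 224.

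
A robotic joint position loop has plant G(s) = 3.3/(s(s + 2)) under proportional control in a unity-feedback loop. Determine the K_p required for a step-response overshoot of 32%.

K_p = 2.61

From %OS = 100·exp(−πζ/√(1−ζ²)) = 32%, ζ = −ln(0.32)/√(π²+ln²(0.32)) = 0.341.
Characteristic equation s² + 2s + 3.3K_p = 0 gives ζ = 2/(2√(3.3K_p)).
Setting ζ = 0.341: √(3.3K_p) = 2/(2·0.341) = 2.933, so K_p = 8.602/3.3 = 2.61.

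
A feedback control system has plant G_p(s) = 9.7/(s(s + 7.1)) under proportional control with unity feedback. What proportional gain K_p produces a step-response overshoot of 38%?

K_p = 15

From %OS = 100·exp(−πζ/√(1−ζ²)) = 38%, ζ = −ln(0.38)/√(π²+ln²(0.38)) = 0.2943.
Characteristic equation s² + 7.1s + 9.7K_p = 0 gives ζ = 7.1/(2√(9.7K_p)).
Setting ζ = 0.2943: √(9.7K_p) = 7.1/(2·0.2943) = 12.06, so K_p = 145.5/9.7 = 15.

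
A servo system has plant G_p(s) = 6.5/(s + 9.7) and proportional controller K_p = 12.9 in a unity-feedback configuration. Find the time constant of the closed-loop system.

τ = 0.0107 s

Closed-loop transfer function: T(s) = K_p·G_p(s)/(1 + K_p·G_p(s)) = 83.85/(s + 9.7 + 83.85) = 83.85/(s + 93.55).
Time constant τ = 1/93.55 = 0.0107 s.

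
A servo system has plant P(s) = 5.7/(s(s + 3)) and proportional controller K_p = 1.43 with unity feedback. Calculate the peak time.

T_p = 1.29 s

The closed-loop denominator s² + 3s + 8.151 gives ω_n = √8.151 = 2.855 and ζ = 3/(2ω_n) = 0.5254.
Damped frequency ω_d = ω_n√(1−ζ²) = 2.429 rad/s, so peak time T_p = π/ω_d = 1.29 s.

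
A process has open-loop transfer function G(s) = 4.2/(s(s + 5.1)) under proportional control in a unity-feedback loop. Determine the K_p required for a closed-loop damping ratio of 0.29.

K_p = 18.4

Closed-loop characteristic equation: s² + 5.1s + K_p·4.2 = 0.
So ω_n = √(4.2K_p) and 2ζω_n = 5.1, giving ζ = 5.1/(2√(4.2K_p)).
Setting ζ = 0.29: √(4.2K_p) = 5.1/(2·0.29) = 8.793, so K_p = 77.32/4.2 = 18.4.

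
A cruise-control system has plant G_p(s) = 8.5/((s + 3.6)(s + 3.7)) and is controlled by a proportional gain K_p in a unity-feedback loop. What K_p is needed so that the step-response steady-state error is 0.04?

For a type-0 loop with proportional control, e_ss = 1/(1 + K_p·G_p(0)).
G_p(0) = 0.6381. Require 1/(1 + K_p·0.6381) = 0.04, so 1 + 0.6381·K_p = 25.
K_p = (25 − 1)/0.6381 = 37.6.

K_p = 37.6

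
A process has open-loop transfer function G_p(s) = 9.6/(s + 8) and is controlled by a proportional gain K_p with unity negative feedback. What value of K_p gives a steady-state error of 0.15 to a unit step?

K_p = 4.72

For a type-0 loop with proportional control, e_ss = 1/(1 + K_p·G_p(0)).
G_p(0) = 1.2. Require 1/(1 + K_p·1.2) = 0.15, so 1 + 1.2·K_p = 6.667.
K_p = (6.667 − 1)/1.2 = 4.72.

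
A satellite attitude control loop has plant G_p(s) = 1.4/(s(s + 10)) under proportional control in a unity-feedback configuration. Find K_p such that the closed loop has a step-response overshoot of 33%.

From %OS = 100·exp(−πζ/√(1−ζ²)) = 33%, ζ = −ln(0.33)/√(π²+ln²(0.33)) = 0.3328.
Characteristic equation s² + 10s + 1.4K_p = 0 gives ζ = 10/(2√(1.4K_p)).
Setting ζ = 0.3328: √(1.4K_p) = 10/(2·0.3328) = 15.02, so K_p = 225.7/1.4 = 161.

K_p = 161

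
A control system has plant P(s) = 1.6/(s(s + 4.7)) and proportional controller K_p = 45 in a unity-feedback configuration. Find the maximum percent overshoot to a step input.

The closed-loop denominator s² + 4.7s + 72 gives ω_n = √72 = 8.485 and ζ = 4.7/(2ω_n) = 0.277.
%OS = 100·exp(−πζ/√(1−ζ²)) = 100·exp(−π·0.277/√0.9233) = 40.4%.

40.4%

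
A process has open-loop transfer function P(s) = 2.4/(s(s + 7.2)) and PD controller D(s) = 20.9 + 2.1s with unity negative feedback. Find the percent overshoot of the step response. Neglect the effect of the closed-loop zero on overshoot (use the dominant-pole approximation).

0.454%

Forward path: (20.9 + 2.1s)·2.4/(s(s+7.2)). The closed-loop characteristic equation is s² + (7.2 + 2.4·2.1)s + 2.4·20.9 = 0.
That is s² + 12.24s + 50.16 = 0, so ω_n = 7.082 rad/s and ζ = 12.24/(2·7.082) = 0.8641.
%OS = 100·exp(−πζ/√(1−ζ²)) = 0.454%.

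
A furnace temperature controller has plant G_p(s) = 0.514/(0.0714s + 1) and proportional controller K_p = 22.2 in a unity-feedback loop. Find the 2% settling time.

T_s ≈ 0.023 s

Closed loop: T(s) = K_p·G_p/(1+K_p·G_p) = 11.41/(0.0714s + 1 + 11.41), with pole at s = −(1 + 11.41)/0.0714 = −173.8.
τ = 1/173.8 = 0.005753 s, so 2% settling time ≈ 4τ = 0.023 s.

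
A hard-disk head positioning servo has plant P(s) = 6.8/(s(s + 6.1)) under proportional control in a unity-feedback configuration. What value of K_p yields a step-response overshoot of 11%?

K_p = 4.14

From %OS = 100·exp(−πζ/√(1−ζ²)) = 11%, ζ = −ln(0.11)/√(π²+ln²(0.11)) = 0.5749.
Characteristic equation s² + 6.1s + 6.8K_p = 0 gives ζ = 6.1/(2√(6.8K_p)).
Setting ζ = 0.5749: √(6.8K_p) = 6.1/(2·0.5749) = 5.305, so K_p = 28.15/6.8 = 4.14.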